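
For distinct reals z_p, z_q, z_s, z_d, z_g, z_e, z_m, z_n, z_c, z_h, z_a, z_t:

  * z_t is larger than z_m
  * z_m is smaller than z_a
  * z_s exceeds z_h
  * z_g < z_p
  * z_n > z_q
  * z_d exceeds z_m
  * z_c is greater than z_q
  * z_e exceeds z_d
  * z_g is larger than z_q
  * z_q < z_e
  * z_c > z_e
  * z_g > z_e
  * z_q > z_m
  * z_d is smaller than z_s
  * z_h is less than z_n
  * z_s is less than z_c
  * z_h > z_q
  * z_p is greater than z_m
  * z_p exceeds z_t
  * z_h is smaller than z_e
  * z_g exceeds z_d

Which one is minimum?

z_m

Chaining upward from z_m: directly above it, z_q, z_d, z_a, z_t, z_p; then z_h, z_e, z_n, z_s, z_g, z_c.
That covers every other element, and nothing is given below z_m, so z_m is the minimum.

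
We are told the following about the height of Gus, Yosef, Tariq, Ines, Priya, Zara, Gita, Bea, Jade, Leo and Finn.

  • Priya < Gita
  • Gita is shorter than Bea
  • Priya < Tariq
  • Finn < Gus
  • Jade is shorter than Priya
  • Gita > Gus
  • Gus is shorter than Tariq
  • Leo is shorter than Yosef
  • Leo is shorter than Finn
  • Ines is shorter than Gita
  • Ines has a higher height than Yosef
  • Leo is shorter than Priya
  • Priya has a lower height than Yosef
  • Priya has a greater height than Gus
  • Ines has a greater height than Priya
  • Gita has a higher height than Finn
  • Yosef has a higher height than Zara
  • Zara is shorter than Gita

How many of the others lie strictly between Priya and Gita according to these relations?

Chaining upward from Priya reaches: Yosef, Ines, Tariq, Bea.
Chaining downward from Gita reaches: Leo, Finn, Zara, Gus, Jade, Yosef, Ines.
Strictly between Priya and Gita are those in both lists: Yosef, Ines — 2 elements.

2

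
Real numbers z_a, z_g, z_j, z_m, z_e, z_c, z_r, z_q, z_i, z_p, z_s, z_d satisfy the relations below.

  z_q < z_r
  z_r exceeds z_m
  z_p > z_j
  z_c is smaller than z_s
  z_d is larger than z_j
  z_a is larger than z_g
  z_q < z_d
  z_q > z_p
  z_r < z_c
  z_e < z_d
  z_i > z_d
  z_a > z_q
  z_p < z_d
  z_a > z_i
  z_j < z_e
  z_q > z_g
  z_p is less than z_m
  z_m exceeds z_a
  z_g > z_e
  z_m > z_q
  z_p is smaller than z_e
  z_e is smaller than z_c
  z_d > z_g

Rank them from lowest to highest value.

The consecutive links are each given: z_j < z_p; z_p < z_e; z_e < z_g; z_g < z_q; z_q < z_d; z_d < z_i; z_i < z_a; z_a < z_m; z_m < z_r; z_r < z_c; z_c < z_s.

z_j < z_p < z_e < z_g < z_q < z_d < z_i < z_a < z_m < z_r < z_c < z_s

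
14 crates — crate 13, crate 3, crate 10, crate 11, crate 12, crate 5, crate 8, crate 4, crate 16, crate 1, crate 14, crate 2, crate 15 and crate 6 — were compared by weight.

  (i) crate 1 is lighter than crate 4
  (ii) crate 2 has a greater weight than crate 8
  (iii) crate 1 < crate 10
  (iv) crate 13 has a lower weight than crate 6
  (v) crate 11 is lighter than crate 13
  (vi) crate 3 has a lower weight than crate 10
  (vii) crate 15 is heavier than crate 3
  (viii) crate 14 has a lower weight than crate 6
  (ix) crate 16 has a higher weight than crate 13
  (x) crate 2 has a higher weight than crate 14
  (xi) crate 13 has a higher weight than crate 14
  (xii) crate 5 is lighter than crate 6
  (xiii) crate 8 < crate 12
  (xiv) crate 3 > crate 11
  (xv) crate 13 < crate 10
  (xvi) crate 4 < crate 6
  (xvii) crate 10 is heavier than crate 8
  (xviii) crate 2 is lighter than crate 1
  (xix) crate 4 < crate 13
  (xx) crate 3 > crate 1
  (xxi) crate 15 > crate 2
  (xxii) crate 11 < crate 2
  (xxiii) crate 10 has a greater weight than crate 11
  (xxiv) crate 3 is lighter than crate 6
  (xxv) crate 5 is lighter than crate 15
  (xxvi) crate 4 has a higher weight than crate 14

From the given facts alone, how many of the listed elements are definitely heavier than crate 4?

From crate 4 the given relations immediately reach crate 13, crate 6.
From those, crate 16, crate 10 — 4 in total.
Nothing else is reachable above crate 4; 4 in all.

4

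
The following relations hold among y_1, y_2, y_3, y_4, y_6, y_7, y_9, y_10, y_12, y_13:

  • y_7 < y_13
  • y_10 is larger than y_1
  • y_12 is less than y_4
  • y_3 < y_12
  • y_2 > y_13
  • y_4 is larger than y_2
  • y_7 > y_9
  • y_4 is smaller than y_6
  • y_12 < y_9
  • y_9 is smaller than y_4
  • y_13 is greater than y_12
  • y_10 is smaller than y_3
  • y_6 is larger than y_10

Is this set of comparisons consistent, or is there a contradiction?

consistent

The single ordering y_1 < y_10 < y_3 < y_12 < y_9 < y_7 < y_13 < y_2 < y_4 < y_6 satisfies every listed relation, so no contradiction arises.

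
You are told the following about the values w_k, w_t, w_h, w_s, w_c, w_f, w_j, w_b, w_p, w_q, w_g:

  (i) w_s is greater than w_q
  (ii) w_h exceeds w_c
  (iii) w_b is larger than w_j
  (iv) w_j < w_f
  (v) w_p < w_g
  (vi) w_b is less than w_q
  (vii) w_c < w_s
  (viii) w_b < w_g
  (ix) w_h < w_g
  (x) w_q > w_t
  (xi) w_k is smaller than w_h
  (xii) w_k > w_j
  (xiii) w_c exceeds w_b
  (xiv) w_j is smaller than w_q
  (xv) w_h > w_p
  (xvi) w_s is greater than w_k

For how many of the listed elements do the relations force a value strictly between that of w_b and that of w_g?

2

Chaining upward from w_b reaches: w_q, w_c, w_h, w_s.
Chaining downward from w_g reaches: w_p, w_j, w_k, w_c, w_h.
Strictly between w_b and w_g are those in both lists: w_c, w_h — 2 elements.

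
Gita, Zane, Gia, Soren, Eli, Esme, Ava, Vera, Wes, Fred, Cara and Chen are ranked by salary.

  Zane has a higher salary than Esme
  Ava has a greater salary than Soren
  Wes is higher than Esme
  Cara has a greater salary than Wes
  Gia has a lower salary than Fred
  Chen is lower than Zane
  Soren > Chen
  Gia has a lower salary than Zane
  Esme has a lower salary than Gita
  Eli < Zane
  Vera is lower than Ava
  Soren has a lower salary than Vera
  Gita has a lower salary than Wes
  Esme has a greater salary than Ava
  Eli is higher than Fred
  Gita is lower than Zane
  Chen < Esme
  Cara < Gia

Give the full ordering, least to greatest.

Chen < Soren < Vera < Ava < Esme < Gita < Wes < Cara < Gia < Fred < Eli < Zane

The consecutive links are each given: Chen < Soren; Soren < Vera; Vera < Ava; Ava < Esme; Esme < Gita; Gita < Wes; Wes < Cara; Cara < Gia; Gia < Fred; Fred < Eli; Eli < Zane.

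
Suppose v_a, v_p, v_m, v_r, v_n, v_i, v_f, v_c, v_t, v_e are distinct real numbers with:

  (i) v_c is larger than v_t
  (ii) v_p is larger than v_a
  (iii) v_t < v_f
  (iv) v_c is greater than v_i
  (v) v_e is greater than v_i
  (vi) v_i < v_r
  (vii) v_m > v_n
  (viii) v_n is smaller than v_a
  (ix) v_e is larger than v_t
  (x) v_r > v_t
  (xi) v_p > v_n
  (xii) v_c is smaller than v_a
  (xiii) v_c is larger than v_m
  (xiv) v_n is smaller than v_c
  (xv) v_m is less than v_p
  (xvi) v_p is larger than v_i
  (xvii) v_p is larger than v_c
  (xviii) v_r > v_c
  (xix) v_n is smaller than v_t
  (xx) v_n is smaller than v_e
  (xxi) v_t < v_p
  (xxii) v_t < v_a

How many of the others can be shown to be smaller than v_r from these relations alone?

Directly below v_r: v_t, v_i, v_c.
One step further: v_n, v_m (5 so far).
Nothing else is reachable below v_r; 5 in all.

5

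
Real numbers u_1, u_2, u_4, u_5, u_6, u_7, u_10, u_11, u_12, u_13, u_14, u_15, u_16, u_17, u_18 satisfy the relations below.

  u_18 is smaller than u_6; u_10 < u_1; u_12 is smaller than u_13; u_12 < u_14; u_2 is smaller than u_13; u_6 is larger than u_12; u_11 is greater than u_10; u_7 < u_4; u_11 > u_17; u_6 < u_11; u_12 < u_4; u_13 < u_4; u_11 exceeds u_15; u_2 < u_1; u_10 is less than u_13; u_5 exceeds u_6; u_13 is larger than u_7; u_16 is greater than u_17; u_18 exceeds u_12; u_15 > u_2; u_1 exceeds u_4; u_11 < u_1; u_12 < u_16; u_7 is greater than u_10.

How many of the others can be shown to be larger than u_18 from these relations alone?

From u_18 the given relations immediately reach u_6.
From those, u_5, u_11 — 3 in total.
From those, u_1 — 4 in total.
No other element is forced above u_18 by the given relations, so the count is 4.

4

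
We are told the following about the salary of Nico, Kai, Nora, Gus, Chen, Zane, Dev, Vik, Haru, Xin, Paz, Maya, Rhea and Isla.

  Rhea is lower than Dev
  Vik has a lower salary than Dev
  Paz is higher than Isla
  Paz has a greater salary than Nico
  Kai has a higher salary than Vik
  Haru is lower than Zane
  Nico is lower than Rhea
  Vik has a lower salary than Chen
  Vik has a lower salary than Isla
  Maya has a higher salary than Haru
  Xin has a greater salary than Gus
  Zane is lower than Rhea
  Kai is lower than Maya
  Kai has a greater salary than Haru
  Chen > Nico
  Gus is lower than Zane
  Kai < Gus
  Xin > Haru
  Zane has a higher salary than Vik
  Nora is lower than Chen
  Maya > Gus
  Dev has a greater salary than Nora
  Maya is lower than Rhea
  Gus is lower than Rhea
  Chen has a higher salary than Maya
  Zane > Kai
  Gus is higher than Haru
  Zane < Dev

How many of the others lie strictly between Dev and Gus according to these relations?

Chaining upward from Gus reaches: Maya, Zane, Chen, Xin, Rhea.
Chaining downward from Dev reaches: Vik, Haru, Nora, Kai, Nico, Maya, Zane, Rhea.
Strictly between Gus and Dev are those in both lists: Maya, Zane, Rhea — 3 elements.

3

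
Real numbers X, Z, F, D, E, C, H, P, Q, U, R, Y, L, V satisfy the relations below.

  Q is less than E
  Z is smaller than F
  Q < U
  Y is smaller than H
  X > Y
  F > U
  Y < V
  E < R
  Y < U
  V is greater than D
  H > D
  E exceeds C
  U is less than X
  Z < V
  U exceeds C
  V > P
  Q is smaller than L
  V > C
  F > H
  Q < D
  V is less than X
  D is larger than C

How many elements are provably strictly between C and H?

The relations place C below H. An element lies strictly between them when it is forced above C and also forced below H.
Above C: {E, U, D, V, R, X, F}. Below H: {Y, Q, D}.
Intersection: {D} — 1.

1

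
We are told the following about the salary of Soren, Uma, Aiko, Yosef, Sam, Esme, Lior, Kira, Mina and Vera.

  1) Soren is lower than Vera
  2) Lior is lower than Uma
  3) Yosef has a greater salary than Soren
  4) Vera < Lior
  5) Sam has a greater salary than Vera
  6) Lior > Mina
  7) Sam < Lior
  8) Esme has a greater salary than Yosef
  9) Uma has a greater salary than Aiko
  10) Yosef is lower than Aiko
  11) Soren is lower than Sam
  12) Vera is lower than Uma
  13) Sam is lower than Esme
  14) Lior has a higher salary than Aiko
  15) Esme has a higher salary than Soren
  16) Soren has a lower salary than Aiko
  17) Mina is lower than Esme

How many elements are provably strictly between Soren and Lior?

4

Chaining upward from Soren reaches: Vera, Yosef, Sam, Aiko, Uma, Esme.
Chaining downward from Lior reaches: Vera, Yosef, Sam, Aiko, Mina.
Strictly between Soren and Lior are those in both lists: Vera, Yosef, Sam, Aiko — 4 elements.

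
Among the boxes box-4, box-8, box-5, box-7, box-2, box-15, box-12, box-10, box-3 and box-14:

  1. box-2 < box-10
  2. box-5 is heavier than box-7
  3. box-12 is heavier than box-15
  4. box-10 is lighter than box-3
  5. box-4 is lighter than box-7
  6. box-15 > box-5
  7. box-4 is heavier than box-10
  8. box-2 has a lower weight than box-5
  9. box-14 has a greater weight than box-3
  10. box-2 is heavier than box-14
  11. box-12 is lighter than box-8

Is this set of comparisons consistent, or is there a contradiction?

Chaining the given relations yields box-3 < box-14 < box-2 < box-10, so box-3 < box-10. But one relation states box-10 < box-3. These cannot both hold.

inconsistent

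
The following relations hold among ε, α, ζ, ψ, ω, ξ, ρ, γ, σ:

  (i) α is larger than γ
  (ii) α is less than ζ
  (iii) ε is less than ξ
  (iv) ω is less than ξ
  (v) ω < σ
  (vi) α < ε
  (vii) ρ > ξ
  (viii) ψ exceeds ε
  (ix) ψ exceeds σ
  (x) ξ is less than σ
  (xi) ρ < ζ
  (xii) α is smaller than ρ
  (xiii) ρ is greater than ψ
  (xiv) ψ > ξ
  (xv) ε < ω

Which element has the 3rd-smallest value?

ε

Chaining the given pairs: γ < α < ε < ω < ξ < σ < ψ < ρ < ζ.
The 3rd smallest is ε.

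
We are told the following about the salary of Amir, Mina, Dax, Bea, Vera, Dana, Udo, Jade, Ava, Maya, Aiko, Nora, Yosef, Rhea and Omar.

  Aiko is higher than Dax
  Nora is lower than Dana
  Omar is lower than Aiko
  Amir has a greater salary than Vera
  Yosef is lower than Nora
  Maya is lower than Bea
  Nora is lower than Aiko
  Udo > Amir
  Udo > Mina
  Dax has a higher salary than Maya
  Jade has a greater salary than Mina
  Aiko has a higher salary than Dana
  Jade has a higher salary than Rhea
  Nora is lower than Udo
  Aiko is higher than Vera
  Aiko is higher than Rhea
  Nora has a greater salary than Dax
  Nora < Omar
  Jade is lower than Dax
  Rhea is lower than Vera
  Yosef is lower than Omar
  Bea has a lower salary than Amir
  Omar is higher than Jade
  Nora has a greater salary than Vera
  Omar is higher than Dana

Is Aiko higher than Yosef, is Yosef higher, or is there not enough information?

Aiko

Following the relations from Yosef: Yosef < Nora < Dana < Omar < Aiko.
So Aiko is higher.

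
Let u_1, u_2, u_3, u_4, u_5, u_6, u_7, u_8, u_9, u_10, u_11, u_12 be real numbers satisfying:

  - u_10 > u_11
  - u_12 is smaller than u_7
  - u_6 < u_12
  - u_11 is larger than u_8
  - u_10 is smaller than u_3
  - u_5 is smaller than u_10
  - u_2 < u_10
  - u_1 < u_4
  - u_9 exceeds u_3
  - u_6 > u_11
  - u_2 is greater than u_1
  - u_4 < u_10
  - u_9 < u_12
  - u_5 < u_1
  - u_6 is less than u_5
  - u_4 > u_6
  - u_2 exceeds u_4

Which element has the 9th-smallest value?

Chaining the given pairs: u_8 < u_11 < u_6 < u_5 < u_1 < u_4 < u_2 < u_10 < u_3 < u_9 < u_12 < u_7.
The 9th smallest is u_3.

u_3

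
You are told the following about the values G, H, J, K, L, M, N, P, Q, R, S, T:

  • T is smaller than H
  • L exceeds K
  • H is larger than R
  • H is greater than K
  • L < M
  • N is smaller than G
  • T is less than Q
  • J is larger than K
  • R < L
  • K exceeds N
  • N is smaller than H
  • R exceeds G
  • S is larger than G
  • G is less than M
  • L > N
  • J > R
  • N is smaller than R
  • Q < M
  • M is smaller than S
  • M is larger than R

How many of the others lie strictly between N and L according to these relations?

Chaining upward from N reaches: K, G, R, H, M, J, S.
Chaining downward from L reaches: K, G, R.
Strictly between N and L are those in both lists: K, G, R — 3 elements.

3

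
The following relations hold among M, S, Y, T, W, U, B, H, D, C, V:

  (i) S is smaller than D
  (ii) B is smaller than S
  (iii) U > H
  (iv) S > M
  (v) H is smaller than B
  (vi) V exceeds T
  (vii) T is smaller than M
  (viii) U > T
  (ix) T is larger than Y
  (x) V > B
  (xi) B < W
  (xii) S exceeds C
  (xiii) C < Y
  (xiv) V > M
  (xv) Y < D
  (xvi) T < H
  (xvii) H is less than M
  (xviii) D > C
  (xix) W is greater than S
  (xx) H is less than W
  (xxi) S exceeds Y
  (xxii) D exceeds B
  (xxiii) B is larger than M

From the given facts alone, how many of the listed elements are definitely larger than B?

4

Directly above B: S, D, V, W.
No other element is forced above B by the given relations, so the count is 4.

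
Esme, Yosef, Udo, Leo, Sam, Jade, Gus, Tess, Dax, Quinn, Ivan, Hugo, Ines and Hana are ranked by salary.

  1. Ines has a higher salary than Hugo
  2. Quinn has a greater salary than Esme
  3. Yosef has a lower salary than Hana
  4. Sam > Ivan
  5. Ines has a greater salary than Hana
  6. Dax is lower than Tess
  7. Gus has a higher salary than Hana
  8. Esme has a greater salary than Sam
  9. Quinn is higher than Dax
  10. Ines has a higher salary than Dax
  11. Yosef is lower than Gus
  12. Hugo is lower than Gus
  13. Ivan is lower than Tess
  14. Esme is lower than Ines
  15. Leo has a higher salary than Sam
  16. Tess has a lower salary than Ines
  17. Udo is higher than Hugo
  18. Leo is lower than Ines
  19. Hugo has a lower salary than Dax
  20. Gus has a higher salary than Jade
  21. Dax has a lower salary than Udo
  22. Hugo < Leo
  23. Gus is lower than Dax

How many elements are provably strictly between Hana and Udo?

2

The relations place Hana below Udo. An element lies strictly between them when it is forced above Hana and also forced below Udo.
Above Hana: {Gus, Dax, Tess, Ines, Quinn}. Below Udo: {Yosef, Jade, Hugo, Gus, Dax}.
Intersection: {Gus, Dax} — 2.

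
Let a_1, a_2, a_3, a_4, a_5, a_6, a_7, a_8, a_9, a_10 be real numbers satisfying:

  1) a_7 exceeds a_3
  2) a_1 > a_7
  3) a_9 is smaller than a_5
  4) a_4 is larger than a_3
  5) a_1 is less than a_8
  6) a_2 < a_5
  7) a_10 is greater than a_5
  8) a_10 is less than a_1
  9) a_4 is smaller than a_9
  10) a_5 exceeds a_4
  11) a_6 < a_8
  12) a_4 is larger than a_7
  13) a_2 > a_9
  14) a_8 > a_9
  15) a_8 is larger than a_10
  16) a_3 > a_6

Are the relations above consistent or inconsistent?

consistent

Every relation is compatible with a_6 < a_3 < a_7 < a_4 < a_9 < a_2 < a_5 < a_10 < a_1 < a_8; the set is consistent.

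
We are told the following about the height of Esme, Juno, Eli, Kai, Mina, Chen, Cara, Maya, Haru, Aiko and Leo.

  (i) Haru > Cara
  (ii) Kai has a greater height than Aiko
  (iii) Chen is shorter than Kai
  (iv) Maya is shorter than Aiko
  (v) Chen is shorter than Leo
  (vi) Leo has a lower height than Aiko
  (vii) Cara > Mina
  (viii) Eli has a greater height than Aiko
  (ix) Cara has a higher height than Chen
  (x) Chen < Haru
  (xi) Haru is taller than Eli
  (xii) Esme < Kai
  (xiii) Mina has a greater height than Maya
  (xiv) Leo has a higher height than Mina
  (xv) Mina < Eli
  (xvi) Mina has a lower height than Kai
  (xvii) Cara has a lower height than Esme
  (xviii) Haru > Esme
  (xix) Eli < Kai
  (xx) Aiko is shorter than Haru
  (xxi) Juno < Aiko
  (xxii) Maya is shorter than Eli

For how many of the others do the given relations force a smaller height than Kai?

9

From Kai the given relations immediately reach Chen, Mina, Aiko, Eli, Esme.
From those, Maya, Leo, Juno, Cara — 9 in total.
No other element is forced below Kai by the given relations, so the count is 9.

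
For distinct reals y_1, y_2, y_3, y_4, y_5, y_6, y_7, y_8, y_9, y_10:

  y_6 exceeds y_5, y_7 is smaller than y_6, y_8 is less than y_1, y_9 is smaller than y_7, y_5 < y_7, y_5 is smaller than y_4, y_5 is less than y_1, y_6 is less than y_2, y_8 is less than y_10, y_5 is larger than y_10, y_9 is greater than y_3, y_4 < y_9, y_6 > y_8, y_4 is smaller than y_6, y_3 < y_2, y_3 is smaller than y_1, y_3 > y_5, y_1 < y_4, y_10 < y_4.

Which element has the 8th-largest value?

The consecutive relations fix a unique order: y_8 < y_10 < y_5 < y_3 < y_1 < y_4 < y_9 < y_7 < y_6 < y_2.
Counting 8 from the largest end gives y_5.

y_5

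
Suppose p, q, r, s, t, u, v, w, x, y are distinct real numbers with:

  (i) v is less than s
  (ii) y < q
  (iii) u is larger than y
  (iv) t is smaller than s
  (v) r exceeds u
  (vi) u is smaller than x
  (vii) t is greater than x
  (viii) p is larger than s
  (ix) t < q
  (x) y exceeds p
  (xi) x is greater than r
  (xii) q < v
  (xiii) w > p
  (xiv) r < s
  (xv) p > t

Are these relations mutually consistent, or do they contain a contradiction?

inconsistent

We have p < y stated directly, yet also y < u < r < x < t < q < v < s < p by chaining the others — so y < p. Contradiction.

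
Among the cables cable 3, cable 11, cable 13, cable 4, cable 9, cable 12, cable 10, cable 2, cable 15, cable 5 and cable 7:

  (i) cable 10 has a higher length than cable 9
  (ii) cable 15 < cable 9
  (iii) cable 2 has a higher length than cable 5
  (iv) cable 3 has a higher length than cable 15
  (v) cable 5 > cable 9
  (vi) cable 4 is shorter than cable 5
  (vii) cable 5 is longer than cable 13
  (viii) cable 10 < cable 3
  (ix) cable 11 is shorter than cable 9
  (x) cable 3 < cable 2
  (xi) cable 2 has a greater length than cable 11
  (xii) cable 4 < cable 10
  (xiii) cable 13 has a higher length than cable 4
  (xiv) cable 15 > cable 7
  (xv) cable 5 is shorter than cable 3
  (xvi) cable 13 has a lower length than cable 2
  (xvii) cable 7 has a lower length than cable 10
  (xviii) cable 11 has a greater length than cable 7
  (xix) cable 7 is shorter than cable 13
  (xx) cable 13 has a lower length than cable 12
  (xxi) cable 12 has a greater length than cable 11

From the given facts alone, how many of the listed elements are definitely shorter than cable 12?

The elements the relations force below cable 12 are cable 4, cable 7, cable 13, cable 11 — no chain reaches any other.
That is 4.

4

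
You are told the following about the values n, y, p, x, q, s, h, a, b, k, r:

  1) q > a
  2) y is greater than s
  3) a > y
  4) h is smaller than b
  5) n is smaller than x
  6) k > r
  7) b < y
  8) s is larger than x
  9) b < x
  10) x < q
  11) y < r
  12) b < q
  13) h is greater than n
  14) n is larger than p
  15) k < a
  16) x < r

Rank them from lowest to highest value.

p < n < h < b < x < s < y < r < k < a < q

Each adjacent pair is fixed by a given relation: p < n; n < h; h < b; b < x; x < s; s < y; y < r; r < k; k < a; a < q. Chaining them end to end gives the full order.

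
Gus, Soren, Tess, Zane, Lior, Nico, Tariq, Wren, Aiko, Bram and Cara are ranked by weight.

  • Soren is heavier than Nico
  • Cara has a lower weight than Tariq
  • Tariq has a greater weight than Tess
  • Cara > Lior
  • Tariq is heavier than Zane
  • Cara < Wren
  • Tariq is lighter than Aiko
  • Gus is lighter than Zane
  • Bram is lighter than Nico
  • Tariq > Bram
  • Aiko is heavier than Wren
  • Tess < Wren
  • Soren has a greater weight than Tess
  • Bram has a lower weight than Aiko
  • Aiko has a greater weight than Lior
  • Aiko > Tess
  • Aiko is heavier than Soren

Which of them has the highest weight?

Aiko

Chaining downward from Aiko: directly below it, Tess, Bram, Lior, Soren, Wren, Tariq; then Nico, Zane, Cara; then Gus.
That covers every other element, and nothing is given above Aiko, so Aiko is the highest weight.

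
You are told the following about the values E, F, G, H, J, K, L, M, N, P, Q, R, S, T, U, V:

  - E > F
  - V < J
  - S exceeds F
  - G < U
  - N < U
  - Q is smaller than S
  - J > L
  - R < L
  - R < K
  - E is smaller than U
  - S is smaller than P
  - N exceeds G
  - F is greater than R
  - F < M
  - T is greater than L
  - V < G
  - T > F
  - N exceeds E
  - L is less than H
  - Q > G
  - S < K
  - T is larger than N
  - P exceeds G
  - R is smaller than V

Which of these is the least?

R

V is not least since R < V; F is not least since R < F; G is not least since V < G; E is not least since F < E; Q is not least since G < Q; N is not least since E < N; L is not least since R < L; S is not least since F < S; H is not least since L < H; U is not least since G < U; P is not least since S < P; K is not least since S < K; J is not least since L < J; T is not least since F < T; M is not least since F < M.
Only R has nothing below it, so R is the least.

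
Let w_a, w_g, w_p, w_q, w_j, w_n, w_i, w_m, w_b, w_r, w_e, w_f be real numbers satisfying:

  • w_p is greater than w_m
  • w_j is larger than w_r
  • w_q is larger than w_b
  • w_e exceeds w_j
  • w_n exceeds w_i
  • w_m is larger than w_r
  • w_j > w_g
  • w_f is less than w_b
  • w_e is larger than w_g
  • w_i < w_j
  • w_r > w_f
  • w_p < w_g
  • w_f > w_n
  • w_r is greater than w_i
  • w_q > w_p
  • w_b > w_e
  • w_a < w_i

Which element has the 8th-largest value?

w_r

Piecing the relations together gives one ordering: w_a < w_i < w_n < w_f < w_r < w_m < w_p < w_g < w_j < w_e < w_b < w_q.
The 8th largest is w_r.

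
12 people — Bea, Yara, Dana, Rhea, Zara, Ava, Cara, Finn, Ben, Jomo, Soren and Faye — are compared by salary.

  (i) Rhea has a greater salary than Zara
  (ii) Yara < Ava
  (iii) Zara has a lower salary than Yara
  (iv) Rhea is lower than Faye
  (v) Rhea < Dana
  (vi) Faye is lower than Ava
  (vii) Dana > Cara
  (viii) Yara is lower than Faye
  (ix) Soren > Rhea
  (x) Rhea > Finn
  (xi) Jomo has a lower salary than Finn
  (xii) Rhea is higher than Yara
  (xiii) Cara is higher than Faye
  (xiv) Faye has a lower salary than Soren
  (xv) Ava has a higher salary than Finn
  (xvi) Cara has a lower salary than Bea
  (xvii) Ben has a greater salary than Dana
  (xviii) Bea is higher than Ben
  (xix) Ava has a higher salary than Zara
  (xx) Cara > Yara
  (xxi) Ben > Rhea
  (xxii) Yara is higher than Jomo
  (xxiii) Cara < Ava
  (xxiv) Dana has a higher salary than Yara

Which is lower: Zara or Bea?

Chaining the given relations: Zara < Yara < Rhea < Faye < Cara < Dana < Ben < Bea.
So Zara < Bea; Zara is the lower of the two.

Zara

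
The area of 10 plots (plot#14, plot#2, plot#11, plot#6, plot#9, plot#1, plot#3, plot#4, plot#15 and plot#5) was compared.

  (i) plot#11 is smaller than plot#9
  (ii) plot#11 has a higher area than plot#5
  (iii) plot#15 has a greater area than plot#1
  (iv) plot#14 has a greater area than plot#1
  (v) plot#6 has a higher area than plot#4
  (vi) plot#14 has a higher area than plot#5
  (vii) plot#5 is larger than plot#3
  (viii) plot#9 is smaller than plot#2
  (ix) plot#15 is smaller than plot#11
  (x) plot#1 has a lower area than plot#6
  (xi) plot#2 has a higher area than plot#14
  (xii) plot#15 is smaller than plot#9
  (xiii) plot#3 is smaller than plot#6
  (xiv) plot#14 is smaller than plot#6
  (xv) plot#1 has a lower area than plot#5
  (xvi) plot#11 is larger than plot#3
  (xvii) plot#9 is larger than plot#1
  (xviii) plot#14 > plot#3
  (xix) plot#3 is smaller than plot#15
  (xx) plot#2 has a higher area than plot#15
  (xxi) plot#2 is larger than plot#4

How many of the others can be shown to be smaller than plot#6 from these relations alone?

5

Directly below plot#6: plot#4, plot#3, plot#1, plot#14.
One step further: plot#5 (5 so far).
No other element is forced below plot#6 by the given relations, so the count is 5.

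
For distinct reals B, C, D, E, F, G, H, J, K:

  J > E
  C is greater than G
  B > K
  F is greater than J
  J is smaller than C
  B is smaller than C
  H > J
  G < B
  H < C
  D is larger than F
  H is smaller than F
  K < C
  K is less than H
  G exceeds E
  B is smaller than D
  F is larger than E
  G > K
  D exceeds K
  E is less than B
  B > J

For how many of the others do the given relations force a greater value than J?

The elements the relations force above J are H, F, B, C, D — no chain reaches any other.
That is 5.

5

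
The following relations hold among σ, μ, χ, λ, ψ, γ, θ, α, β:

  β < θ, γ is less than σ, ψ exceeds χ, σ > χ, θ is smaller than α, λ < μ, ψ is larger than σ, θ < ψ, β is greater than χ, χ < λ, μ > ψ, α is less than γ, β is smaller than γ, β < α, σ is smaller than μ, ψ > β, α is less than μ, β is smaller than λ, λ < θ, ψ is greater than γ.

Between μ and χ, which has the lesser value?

Following the relations from χ: χ < β < λ < θ < α < γ < ψ < μ.
So χ < μ; χ is the smaller of the two.

χ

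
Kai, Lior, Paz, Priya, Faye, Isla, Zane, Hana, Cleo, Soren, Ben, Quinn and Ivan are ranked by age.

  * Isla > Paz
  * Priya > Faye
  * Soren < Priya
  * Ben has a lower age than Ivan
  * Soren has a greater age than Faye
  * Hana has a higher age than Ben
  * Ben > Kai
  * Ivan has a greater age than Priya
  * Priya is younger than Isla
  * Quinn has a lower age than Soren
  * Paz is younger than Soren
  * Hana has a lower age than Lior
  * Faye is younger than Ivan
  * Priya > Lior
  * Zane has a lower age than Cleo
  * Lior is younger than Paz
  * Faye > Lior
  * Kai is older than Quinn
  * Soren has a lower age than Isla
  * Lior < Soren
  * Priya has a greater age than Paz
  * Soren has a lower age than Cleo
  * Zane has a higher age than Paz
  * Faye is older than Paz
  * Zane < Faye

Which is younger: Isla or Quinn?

Chaining the given relations: Quinn < Kai < Ben < Hana < Lior < Paz < Zane < Faye < Soren < Priya < Isla.
So Quinn < Isla; Quinn is the younger of the two.

Quinn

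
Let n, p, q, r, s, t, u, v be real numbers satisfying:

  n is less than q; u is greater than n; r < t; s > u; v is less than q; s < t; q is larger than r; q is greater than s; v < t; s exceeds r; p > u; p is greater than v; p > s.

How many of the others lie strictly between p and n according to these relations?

2

The relations place n below p. An element lies strictly between them when it is forced above n and also forced below p.
Above n: {u, s, t, q}. Below p: {r, v, u, s}.
Intersection: {u, s} — 2.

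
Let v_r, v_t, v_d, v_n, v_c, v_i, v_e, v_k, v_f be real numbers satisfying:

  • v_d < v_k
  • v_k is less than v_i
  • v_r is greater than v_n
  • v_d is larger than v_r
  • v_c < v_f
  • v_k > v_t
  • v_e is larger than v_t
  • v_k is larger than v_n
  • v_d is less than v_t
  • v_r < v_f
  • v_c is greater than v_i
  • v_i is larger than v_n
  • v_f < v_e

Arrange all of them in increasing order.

Nothing is placed below v_n, so it is least; from there v_n < v_r; v_r < v_d; v_d < v_t; v_t < v_k; v_k < v_i; v_i < v_c; v_c < v_f; v_f < v_e, each given directly.

v_n < v_r < v_d < v_t < v_k < v_i < v_c < v_f < v_e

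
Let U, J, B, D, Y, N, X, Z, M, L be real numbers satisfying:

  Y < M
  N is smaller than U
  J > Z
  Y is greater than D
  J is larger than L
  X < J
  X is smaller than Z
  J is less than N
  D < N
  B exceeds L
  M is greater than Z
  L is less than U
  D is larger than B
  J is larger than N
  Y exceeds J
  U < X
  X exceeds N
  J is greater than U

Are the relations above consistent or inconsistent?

inconsistent

We have J < N stated directly, yet also N < U < X < Z < J by chaining the others — so N < J. Contradiction.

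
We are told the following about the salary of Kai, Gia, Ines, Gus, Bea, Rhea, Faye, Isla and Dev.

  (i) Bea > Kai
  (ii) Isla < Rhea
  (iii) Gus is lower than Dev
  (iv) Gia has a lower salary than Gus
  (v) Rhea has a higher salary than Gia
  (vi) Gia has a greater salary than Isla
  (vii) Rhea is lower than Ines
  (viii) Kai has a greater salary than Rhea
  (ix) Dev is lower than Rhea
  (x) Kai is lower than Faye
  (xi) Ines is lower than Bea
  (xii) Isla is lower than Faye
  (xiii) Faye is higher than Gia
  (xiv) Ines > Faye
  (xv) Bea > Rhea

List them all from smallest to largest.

The consecutive links are each given: Isla < Gia; Gia < Gus; Gus < Dev; Dev < Rhea; Rhea < Kai; Kai < Faye; Faye < Ines; Ines < Bea.

Isla < Gia < Gus < Dev < Rhea < Kai < Faye < Ines < Bea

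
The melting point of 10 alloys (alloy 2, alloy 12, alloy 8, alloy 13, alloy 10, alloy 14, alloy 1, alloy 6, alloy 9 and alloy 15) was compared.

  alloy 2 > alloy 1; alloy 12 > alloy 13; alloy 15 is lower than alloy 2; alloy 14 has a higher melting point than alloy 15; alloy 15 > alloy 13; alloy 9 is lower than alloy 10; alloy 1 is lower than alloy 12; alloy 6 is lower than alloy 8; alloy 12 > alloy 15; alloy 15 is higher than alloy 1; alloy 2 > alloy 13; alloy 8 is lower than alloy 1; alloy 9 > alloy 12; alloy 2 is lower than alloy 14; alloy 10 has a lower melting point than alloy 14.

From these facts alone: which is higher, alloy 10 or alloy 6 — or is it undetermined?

alloy 6 < alloy 8 < alloy 1 < alloy 15 < alloy 12 < alloy 9 < alloy 10, by transitivity through alloy 8, alloy 1, alloy 15, alloy 12, alloy 9.
So alloy 10 is higher.

alloy 10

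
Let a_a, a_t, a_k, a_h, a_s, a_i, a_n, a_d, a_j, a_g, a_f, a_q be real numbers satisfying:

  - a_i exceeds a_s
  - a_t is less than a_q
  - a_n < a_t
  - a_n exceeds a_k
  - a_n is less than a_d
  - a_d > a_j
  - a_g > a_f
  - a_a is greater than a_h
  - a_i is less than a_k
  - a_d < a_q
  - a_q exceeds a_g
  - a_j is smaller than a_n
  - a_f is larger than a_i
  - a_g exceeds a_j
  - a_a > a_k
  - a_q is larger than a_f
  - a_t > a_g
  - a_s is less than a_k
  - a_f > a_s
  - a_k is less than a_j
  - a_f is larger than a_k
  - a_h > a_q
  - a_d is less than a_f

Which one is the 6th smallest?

Piecing the relations together gives one ordering: a_s < a_i < a_k < a_j < a_n < a_d < a_f < a_g < a_t < a_q < a_h < a_a.
The 6th smallest is a_d.

a_d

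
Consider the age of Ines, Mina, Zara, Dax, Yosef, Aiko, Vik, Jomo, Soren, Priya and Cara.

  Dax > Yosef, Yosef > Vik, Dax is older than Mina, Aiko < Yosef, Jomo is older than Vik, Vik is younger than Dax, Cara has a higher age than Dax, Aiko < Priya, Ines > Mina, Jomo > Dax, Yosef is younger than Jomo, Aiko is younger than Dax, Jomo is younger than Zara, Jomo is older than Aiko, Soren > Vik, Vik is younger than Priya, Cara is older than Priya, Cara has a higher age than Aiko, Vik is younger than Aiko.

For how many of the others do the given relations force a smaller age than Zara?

Directly below Zara: Jomo.
One step further: Vik, Aiko, Yosef, Dax (5 so far).
One step further: Mina (6 so far).
Nothing else is reachable below Zara; 6 in all.

6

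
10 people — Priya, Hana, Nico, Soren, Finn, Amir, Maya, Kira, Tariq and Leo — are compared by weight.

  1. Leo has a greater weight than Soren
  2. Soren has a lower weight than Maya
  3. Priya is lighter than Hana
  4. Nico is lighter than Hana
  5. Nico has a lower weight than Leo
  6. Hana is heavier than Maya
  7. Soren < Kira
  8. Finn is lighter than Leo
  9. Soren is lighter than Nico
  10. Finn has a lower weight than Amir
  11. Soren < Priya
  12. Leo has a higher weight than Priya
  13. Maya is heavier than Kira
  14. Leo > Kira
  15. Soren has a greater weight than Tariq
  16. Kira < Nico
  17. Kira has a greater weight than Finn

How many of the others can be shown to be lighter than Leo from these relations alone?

6

Directly below Leo: Finn, Soren, Kira, Nico, Priya.
One step further: Tariq (6 so far).
Nothing else is reachable below Leo; 6 in all.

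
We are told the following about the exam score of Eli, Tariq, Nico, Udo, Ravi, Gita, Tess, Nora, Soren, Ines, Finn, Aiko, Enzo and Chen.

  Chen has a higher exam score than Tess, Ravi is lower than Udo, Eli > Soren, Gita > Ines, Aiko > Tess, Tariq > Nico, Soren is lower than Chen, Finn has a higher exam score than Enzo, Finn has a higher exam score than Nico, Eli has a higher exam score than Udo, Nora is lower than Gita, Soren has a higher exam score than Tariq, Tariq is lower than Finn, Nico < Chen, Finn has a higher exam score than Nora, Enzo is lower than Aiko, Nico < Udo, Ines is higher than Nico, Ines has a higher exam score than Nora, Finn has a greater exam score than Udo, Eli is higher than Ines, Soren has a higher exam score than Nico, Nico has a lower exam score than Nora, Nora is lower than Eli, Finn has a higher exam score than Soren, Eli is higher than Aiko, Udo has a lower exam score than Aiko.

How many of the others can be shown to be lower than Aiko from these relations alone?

The elements the relations force below Aiko are Nico, Enzo, Ravi, Tess, Udo — no chain reaches any other.
That is 5.

5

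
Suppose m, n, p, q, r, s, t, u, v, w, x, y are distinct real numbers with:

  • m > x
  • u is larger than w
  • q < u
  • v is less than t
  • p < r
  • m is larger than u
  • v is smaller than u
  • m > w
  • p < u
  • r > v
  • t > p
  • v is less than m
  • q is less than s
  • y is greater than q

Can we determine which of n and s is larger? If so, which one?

Following every chain through n: nothing is chained to n.
s is not reached, and no chain runs the other way from s to n.
So the given relations leave the order of n and s undetermined.

undetermined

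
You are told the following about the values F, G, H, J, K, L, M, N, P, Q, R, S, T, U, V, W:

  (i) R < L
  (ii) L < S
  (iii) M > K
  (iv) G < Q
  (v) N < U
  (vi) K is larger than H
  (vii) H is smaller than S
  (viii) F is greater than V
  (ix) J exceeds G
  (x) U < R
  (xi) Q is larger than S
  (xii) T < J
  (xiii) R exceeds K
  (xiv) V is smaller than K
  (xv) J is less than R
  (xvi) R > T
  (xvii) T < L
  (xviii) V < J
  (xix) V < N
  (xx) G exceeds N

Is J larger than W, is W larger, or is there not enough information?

Following every chain through J: above J we get R, L, S, Q; below J we get T, V, N, G.
W is not reached, and no chain runs the other way from W to J.
So the given relations leave the order of J and W undetermined.

undetermined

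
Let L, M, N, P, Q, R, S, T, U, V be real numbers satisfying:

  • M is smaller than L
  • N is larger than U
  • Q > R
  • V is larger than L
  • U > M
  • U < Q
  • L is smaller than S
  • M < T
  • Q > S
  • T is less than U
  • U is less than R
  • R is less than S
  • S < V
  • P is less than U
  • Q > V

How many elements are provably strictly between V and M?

Chaining upward from M reaches: T, U, N, R, L, S, Q.
Chaining downward from V reaches: P, T, U, R, L, S.
Strictly between M and V are those in both lists: T, U, R, L, S — 5 elements.

5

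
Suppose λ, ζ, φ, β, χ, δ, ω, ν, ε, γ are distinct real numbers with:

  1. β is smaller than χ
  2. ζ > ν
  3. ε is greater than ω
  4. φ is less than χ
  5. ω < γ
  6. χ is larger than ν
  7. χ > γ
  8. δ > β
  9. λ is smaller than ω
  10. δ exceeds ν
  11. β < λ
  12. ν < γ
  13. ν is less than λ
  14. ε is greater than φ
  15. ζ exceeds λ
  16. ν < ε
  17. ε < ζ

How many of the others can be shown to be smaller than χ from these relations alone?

Directly below χ: ν, β, φ, γ.
One step further: ω (5 so far).
One step further: λ (6 so far).
Nothing else is reachable below χ; 6 in all.

6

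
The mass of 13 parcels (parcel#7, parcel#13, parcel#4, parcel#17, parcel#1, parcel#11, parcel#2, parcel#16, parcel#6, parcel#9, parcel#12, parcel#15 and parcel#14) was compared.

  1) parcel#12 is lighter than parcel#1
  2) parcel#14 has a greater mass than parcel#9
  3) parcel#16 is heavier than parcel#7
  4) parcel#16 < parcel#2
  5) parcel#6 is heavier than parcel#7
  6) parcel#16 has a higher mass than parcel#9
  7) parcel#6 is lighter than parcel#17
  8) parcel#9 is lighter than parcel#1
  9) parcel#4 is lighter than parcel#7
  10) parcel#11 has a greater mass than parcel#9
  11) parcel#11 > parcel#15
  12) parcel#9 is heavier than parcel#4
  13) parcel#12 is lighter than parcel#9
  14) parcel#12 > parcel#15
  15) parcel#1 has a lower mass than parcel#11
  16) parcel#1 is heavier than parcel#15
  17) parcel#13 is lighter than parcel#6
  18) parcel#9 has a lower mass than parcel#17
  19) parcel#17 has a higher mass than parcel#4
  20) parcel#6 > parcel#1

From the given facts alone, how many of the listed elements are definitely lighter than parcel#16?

5

The elements the relations force below parcel#16 are parcel#15, parcel#4, parcel#12, parcel#7, parcel#9 — no chain reaches any other.
That is 5.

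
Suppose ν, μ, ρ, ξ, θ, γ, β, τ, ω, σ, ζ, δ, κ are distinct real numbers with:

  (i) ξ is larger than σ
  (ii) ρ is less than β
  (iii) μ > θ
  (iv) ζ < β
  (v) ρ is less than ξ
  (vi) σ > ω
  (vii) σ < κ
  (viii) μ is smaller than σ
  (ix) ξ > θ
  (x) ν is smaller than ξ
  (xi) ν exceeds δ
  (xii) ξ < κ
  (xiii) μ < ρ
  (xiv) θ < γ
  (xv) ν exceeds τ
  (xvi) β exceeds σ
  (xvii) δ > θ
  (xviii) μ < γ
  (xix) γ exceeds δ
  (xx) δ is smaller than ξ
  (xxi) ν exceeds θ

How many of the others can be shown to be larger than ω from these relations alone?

The elements the relations force above ω are σ, ξ, β, κ — no chain reaches any other.
That is 4.

4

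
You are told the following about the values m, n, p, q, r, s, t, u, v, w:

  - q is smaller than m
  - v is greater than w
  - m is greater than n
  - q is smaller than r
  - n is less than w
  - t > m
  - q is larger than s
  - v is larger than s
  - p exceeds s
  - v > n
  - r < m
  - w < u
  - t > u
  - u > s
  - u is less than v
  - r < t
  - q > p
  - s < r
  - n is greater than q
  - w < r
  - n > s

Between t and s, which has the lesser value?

s

Chaining the given relations: s < p < q < n < w < r < m < t.
So s < t; s is the smaller of the two.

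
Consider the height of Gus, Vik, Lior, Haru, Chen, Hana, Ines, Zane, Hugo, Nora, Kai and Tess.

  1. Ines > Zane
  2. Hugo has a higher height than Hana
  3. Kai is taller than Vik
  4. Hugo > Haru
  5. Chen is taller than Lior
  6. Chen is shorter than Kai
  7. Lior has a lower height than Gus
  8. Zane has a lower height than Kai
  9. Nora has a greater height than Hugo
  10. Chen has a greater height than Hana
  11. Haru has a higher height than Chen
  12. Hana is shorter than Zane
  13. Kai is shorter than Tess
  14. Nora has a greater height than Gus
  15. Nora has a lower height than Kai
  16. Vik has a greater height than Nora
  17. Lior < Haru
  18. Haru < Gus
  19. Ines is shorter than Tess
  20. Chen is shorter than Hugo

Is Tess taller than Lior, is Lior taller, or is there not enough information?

Tess

The relevant relations are Lior < Chen; Chen < Haru; Haru < Gus; Gus < Nora; Nora < Vik; Vik < Kai; Kai < Tess.
Chaining these gives Lior < Chen < Haru < Gus < Nora < Vik < Kai < Tess.
So Tess is taller.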